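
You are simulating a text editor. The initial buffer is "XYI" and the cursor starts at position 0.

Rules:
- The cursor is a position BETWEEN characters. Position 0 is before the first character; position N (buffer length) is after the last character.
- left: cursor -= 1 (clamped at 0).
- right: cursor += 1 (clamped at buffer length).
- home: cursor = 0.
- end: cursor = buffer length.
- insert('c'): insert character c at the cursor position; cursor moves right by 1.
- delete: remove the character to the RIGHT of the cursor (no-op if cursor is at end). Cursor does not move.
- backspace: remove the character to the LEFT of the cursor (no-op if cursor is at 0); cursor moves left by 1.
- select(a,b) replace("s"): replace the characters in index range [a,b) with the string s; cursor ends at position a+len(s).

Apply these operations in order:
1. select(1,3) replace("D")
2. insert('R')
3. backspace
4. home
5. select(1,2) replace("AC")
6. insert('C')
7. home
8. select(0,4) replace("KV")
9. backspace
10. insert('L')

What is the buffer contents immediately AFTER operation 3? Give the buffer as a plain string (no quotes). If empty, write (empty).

After op 1 (select(1,3) replace("D")): buf='XD' cursor=2
After op 2 (insert('R')): buf='XDR' cursor=3
After op 3 (backspace): buf='XD' cursor=2

Answer: XD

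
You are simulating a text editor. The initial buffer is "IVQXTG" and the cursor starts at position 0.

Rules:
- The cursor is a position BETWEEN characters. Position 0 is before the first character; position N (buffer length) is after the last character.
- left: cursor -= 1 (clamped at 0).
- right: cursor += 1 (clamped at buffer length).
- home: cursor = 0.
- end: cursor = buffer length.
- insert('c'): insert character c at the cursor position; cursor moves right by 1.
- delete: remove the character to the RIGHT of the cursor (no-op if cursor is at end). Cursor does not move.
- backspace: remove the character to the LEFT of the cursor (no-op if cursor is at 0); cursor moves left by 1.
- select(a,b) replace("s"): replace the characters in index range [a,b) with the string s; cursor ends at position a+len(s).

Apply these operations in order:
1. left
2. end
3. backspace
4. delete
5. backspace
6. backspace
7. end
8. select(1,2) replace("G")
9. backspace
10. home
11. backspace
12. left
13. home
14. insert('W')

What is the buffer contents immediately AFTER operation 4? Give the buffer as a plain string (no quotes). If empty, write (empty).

After op 1 (left): buf='IVQXTG' cursor=0
After op 2 (end): buf='IVQXTG' cursor=6
After op 3 (backspace): buf='IVQXT' cursor=5
After op 4 (delete): buf='IVQXT' cursor=5

Answer: IVQXT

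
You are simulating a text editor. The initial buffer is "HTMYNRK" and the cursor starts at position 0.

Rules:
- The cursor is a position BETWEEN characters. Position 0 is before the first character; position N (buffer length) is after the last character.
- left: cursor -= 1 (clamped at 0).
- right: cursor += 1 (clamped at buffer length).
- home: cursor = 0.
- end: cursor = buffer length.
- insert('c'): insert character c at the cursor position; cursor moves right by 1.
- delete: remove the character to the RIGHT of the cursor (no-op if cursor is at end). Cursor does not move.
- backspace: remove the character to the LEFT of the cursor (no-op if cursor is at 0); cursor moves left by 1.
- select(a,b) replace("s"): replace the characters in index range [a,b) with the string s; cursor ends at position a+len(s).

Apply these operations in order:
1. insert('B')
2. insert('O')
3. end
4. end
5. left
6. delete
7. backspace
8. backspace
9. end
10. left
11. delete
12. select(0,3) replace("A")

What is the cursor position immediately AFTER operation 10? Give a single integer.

After op 1 (insert('B')): buf='BHTMYNRK' cursor=1
After op 2 (insert('O')): buf='BOHTMYNRK' cursor=2
After op 3 (end): buf='BOHTMYNRK' cursor=9
After op 4 (end): buf='BOHTMYNRK' cursor=9
After op 5 (left): buf='BOHTMYNRK' cursor=8
After op 6 (delete): buf='BOHTMYNR' cursor=8
After op 7 (backspace): buf='BOHTMYN' cursor=7
After op 8 (backspace): buf='BOHTMY' cursor=6
After op 9 (end): buf='BOHTMY' cursor=6
After op 10 (left): buf='BOHTMY' cursor=5

Answer: 5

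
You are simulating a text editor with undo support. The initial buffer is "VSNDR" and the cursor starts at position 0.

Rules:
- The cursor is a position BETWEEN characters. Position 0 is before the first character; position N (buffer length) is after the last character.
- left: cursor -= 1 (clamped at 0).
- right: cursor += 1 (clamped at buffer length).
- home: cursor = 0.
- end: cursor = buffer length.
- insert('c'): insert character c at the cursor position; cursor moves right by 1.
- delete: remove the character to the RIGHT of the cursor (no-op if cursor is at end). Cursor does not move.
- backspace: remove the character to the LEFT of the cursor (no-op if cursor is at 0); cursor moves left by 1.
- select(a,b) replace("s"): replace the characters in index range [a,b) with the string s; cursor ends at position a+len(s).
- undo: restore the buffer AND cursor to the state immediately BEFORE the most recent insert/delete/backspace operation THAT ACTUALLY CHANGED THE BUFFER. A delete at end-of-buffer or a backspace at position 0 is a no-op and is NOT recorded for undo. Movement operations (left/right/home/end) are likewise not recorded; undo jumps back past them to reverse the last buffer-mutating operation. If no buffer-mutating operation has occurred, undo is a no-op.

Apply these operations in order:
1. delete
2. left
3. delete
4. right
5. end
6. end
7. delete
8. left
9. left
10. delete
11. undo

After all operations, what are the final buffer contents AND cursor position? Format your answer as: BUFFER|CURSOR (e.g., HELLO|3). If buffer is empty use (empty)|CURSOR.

After op 1 (delete): buf='SNDR' cursor=0
After op 2 (left): buf='SNDR' cursor=0
After op 3 (delete): buf='NDR' cursor=0
After op 4 (right): buf='NDR' cursor=1
After op 5 (end): buf='NDR' cursor=3
After op 6 (end): buf='NDR' cursor=3
After op 7 (delete): buf='NDR' cursor=3
After op 8 (left): buf='NDR' cursor=2
After op 9 (left): buf='NDR' cursor=1
After op 10 (delete): buf='NR' cursor=1
After op 11 (undo): buf='NDR' cursor=1

Answer: NDR|1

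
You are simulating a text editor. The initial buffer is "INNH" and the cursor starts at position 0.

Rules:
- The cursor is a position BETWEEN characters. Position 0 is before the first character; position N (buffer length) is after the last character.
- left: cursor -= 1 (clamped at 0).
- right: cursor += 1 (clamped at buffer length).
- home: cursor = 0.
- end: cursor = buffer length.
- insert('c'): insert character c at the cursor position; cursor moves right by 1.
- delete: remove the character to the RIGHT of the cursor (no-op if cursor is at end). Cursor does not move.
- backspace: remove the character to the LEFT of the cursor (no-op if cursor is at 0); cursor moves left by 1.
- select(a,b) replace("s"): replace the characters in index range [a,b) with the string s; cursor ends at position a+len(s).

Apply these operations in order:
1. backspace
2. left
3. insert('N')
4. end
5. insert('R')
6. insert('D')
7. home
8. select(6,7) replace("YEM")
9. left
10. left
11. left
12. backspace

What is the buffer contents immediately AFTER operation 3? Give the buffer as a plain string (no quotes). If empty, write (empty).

Answer: NINNH

Derivation:
After op 1 (backspace): buf='INNH' cursor=0
After op 2 (left): buf='INNH' cursor=0
After op 3 (insert('N')): buf='NINNH' cursor=1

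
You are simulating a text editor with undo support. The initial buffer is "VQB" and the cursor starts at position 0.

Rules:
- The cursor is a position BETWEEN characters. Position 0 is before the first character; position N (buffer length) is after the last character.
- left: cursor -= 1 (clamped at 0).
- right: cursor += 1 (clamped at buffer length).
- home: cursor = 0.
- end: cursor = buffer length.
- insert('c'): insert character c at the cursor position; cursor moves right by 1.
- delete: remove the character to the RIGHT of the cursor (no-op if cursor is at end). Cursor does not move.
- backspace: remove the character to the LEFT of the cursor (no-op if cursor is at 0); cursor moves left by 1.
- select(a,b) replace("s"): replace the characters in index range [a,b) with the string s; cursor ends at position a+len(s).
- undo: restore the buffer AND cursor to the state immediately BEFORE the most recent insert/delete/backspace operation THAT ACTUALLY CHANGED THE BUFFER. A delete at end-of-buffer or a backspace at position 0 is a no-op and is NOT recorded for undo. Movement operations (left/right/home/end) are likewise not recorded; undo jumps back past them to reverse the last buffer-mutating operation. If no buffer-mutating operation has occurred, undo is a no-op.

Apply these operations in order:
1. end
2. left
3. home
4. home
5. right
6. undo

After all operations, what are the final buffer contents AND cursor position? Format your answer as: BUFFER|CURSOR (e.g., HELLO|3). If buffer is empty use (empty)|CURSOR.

After op 1 (end): buf='VQB' cursor=3
After op 2 (left): buf='VQB' cursor=2
After op 3 (home): buf='VQB' cursor=0
After op 4 (home): buf='VQB' cursor=0
After op 5 (right): buf='VQB' cursor=1
After op 6 (undo): buf='VQB' cursor=1

Answer: VQB|1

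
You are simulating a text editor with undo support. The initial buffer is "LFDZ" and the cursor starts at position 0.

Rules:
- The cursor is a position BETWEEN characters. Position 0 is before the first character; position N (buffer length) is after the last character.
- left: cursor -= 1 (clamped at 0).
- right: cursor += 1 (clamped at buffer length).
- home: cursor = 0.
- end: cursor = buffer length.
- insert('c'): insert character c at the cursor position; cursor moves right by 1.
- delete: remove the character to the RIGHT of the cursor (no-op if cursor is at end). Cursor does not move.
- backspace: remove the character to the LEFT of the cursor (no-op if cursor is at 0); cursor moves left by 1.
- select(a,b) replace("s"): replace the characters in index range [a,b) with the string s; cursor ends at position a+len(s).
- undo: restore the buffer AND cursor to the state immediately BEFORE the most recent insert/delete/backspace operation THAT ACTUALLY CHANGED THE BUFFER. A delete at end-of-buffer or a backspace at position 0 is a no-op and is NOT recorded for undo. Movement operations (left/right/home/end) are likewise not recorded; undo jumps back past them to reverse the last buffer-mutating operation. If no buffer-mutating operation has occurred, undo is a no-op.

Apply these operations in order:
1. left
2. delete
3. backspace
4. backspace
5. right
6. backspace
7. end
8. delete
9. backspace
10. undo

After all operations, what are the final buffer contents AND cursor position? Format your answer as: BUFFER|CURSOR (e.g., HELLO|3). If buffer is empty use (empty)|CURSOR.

Answer: DZ|2

Derivation:
After op 1 (left): buf='LFDZ' cursor=0
After op 2 (delete): buf='FDZ' cursor=0
After op 3 (backspace): buf='FDZ' cursor=0
After op 4 (backspace): buf='FDZ' cursor=0
After op 5 (right): buf='FDZ' cursor=1
After op 6 (backspace): buf='DZ' cursor=0
After op 7 (end): buf='DZ' cursor=2
After op 8 (delete): buf='DZ' cursor=2
After op 9 (backspace): buf='D' cursor=1
After op 10 (undo): buf='DZ' cursor=2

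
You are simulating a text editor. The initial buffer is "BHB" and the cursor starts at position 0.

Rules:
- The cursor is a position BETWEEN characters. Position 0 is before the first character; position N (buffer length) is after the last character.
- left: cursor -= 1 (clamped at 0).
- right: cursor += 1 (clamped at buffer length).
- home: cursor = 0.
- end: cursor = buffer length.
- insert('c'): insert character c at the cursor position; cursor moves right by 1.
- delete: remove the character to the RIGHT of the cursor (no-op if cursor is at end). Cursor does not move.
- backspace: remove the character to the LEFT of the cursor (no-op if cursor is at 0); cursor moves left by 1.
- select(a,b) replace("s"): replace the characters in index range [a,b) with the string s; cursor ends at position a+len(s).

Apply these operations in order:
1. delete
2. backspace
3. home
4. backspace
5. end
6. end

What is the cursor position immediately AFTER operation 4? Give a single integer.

After op 1 (delete): buf='HB' cursor=0
After op 2 (backspace): buf='HB' cursor=0
After op 3 (home): buf='HB' cursor=0
After op 4 (backspace): buf='HB' cursor=0

Answer: 0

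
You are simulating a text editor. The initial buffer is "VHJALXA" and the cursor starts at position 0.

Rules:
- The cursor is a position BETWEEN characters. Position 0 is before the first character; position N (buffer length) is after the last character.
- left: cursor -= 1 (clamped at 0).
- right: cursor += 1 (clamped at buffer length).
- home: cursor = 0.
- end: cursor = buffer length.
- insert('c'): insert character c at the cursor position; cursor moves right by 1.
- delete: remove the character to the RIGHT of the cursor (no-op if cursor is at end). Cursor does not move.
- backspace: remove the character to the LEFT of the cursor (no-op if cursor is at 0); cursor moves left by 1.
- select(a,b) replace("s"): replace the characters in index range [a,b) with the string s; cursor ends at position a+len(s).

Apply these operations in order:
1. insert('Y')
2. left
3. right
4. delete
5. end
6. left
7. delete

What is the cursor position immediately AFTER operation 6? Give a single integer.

After op 1 (insert('Y')): buf='YVHJALXA' cursor=1
After op 2 (left): buf='YVHJALXA' cursor=0
After op 3 (right): buf='YVHJALXA' cursor=1
After op 4 (delete): buf='YHJALXA' cursor=1
After op 5 (end): buf='YHJALXA' cursor=7
After op 6 (left): buf='YHJALXA' cursor=6

Answer: 6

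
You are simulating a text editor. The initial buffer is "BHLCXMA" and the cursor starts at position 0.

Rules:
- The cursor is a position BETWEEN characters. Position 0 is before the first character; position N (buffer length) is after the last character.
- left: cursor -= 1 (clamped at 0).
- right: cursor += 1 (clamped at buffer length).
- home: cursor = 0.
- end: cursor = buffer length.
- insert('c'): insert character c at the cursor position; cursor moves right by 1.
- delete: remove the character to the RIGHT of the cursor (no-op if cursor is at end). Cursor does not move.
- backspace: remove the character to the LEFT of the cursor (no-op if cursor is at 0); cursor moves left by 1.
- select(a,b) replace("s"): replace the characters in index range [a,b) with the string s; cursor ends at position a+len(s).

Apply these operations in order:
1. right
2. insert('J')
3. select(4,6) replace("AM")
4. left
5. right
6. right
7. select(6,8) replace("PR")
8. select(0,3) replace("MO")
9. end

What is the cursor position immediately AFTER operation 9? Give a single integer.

After op 1 (right): buf='BHLCXMA' cursor=1
After op 2 (insert('J')): buf='BJHLCXMA' cursor=2
After op 3 (select(4,6) replace("AM")): buf='BJHLAMMA' cursor=6
After op 4 (left): buf='BJHLAMMA' cursor=5
After op 5 (right): buf='BJHLAMMA' cursor=6
After op 6 (right): buf='BJHLAMMA' cursor=7
After op 7 (select(6,8) replace("PR")): buf='BJHLAMPR' cursor=8
After op 8 (select(0,3) replace("MO")): buf='MOLAMPR' cursor=2
After op 9 (end): buf='MOLAMPR' cursor=7

Answer: 7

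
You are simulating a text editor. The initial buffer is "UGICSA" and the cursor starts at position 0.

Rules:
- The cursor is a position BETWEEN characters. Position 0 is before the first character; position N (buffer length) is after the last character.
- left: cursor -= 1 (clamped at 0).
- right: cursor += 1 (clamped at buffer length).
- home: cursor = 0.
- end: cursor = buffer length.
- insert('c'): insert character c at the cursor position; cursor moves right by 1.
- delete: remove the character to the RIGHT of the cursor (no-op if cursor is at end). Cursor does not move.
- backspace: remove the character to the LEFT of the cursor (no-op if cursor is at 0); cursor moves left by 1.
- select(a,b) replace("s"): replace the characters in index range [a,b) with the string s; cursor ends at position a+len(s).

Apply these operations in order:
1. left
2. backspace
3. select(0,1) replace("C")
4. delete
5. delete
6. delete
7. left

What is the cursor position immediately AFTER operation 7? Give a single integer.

After op 1 (left): buf='UGICSA' cursor=0
After op 2 (backspace): buf='UGICSA' cursor=0
After op 3 (select(0,1) replace("C")): buf='CGICSA' cursor=1
After op 4 (delete): buf='CICSA' cursor=1
After op 5 (delete): buf='CCSA' cursor=1
After op 6 (delete): buf='CSA' cursor=1
After op 7 (left): buf='CSA' cursor=0

Answer: 0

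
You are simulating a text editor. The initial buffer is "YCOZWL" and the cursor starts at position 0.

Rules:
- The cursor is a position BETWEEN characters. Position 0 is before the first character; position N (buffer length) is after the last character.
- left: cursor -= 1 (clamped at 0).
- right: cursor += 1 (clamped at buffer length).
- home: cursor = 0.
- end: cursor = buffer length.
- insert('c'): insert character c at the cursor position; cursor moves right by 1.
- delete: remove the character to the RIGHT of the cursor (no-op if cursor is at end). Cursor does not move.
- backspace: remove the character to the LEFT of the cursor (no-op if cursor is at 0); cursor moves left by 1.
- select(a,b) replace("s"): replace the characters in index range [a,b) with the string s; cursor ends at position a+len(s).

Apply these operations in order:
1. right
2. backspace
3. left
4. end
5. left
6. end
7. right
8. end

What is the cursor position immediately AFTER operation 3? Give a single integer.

Answer: 0

Derivation:
After op 1 (right): buf='YCOZWL' cursor=1
After op 2 (backspace): buf='COZWL' cursor=0
After op 3 (left): buf='COZWL' cursor=0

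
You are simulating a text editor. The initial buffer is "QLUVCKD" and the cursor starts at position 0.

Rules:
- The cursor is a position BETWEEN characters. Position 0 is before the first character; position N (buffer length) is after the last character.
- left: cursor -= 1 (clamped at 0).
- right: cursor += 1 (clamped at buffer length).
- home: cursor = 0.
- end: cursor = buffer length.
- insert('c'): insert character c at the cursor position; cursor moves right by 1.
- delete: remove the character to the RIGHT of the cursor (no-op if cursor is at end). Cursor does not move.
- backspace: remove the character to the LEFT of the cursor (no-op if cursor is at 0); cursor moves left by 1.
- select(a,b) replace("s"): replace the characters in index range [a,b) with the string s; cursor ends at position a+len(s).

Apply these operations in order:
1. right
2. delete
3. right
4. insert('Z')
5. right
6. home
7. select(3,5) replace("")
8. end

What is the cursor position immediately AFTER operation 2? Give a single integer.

Answer: 1

Derivation:
After op 1 (right): buf='QLUVCKD' cursor=1
After op 2 (delete): buf='QUVCKD' cursor=1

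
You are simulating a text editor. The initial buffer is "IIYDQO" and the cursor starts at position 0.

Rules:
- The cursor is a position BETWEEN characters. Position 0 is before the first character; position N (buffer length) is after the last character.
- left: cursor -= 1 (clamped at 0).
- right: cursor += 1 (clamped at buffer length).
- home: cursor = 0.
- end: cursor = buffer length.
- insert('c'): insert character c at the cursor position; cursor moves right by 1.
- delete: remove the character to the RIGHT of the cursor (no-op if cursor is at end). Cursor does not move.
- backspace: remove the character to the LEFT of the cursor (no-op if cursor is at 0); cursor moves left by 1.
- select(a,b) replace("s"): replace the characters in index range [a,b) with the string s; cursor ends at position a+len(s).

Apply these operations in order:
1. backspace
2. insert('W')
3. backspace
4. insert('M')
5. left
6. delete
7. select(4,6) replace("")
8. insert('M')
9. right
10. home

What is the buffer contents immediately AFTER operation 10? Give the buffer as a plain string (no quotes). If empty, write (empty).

Answer: IIYDM

Derivation:
After op 1 (backspace): buf='IIYDQO' cursor=0
After op 2 (insert('W')): buf='WIIYDQO' cursor=1
After op 3 (backspace): buf='IIYDQO' cursor=0
After op 4 (insert('M')): buf='MIIYDQO' cursor=1
After op 5 (left): buf='MIIYDQO' cursor=0
After op 6 (delete): buf='IIYDQO' cursor=0
After op 7 (select(4,6) replace("")): buf='IIYD' cursor=4
After op 8 (insert('M')): buf='IIYDM' cursor=5
After op 9 (right): buf='IIYDM' cursor=5
After op 10 (home): buf='IIYDM' cursor=0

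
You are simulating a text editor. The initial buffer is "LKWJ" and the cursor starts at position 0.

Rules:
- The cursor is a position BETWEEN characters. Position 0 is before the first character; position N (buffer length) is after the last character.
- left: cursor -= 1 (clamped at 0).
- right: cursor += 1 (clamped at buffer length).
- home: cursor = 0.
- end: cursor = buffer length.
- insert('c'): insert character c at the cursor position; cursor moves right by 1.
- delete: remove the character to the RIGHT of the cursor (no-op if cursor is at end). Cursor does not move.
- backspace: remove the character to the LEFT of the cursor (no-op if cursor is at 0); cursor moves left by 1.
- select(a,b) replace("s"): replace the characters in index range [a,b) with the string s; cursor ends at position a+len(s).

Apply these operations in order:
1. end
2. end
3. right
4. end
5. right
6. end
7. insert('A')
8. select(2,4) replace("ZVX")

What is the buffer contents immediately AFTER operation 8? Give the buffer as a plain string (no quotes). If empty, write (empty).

Answer: LKZVXA

Derivation:
After op 1 (end): buf='LKWJ' cursor=4
After op 2 (end): buf='LKWJ' cursor=4
After op 3 (right): buf='LKWJ' cursor=4
After op 4 (end): buf='LKWJ' cursor=4
After op 5 (right): buf='LKWJ' cursor=4
After op 6 (end): buf='LKWJ' cursor=4
After op 7 (insert('A')): buf='LKWJA' cursor=5
After op 8 (select(2,4) replace("ZVX")): buf='LKZVXA' cursor=5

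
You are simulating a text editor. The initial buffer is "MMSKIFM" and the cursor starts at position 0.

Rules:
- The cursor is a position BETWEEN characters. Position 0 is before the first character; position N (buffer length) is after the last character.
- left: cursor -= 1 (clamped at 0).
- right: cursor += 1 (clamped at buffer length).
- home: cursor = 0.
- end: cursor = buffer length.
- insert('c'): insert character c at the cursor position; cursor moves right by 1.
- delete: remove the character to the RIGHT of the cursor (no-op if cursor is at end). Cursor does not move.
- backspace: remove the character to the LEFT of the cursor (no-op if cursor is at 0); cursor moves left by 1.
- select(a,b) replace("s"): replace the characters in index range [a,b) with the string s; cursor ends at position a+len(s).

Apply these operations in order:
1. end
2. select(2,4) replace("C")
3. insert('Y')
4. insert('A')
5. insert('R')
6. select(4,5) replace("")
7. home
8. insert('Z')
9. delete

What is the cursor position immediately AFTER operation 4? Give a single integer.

Answer: 5

Derivation:
After op 1 (end): buf='MMSKIFM' cursor=7
After op 2 (select(2,4) replace("C")): buf='MMCIFM' cursor=3
After op 3 (insert('Y')): buf='MMCYIFM' cursor=4
After op 4 (insert('A')): buf='MMCYAIFM' cursor=5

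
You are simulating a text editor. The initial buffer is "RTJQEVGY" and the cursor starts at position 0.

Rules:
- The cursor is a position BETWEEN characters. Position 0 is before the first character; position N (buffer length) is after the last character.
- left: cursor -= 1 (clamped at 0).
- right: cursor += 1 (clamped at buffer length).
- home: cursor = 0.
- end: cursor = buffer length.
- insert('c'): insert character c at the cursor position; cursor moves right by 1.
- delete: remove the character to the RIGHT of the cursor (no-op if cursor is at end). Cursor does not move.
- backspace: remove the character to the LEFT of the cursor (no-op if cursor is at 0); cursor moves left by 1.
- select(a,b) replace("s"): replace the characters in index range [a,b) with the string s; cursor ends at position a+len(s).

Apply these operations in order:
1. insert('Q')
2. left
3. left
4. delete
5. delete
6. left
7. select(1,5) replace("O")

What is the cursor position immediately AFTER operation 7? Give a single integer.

After op 1 (insert('Q')): buf='QRTJQEVGY' cursor=1
After op 2 (left): buf='QRTJQEVGY' cursor=0
After op 3 (left): buf='QRTJQEVGY' cursor=0
After op 4 (delete): buf='RTJQEVGY' cursor=0
After op 5 (delete): buf='TJQEVGY' cursor=0
After op 6 (left): buf='TJQEVGY' cursor=0
After op 7 (select(1,5) replace("O")): buf='TOGY' cursor=2

Answer: 2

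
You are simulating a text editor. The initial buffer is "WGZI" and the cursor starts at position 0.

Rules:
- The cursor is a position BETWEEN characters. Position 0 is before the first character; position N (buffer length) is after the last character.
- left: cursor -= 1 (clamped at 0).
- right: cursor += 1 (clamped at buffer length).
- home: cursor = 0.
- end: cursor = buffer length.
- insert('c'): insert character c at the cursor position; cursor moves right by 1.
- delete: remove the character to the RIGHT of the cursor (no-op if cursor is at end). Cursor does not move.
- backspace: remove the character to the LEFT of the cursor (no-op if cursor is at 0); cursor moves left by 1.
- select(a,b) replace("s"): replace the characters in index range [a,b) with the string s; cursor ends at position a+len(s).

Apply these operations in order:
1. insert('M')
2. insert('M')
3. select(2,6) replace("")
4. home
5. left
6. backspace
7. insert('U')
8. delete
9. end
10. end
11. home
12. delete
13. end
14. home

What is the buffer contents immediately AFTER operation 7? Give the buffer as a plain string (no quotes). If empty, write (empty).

Answer: UMM

Derivation:
After op 1 (insert('M')): buf='MWGZI' cursor=1
After op 2 (insert('M')): buf='MMWGZI' cursor=2
After op 3 (select(2,6) replace("")): buf='MM' cursor=2
After op 4 (home): buf='MM' cursor=0
After op 5 (left): buf='MM' cursor=0
After op 6 (backspace): buf='MM' cursor=0
After op 7 (insert('U')): buf='UMM' cursor=1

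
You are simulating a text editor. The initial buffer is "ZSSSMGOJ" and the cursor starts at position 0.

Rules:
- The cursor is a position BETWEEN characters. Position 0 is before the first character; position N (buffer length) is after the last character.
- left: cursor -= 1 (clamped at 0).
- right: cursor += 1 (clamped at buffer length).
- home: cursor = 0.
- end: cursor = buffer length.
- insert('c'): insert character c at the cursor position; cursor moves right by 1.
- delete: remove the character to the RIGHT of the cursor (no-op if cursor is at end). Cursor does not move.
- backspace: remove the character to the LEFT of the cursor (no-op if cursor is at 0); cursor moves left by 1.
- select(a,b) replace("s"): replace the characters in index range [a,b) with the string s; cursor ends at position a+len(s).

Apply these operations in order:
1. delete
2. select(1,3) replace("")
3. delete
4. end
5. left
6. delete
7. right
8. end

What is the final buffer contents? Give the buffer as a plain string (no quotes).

After op 1 (delete): buf='SSSMGOJ' cursor=0
After op 2 (select(1,3) replace("")): buf='SMGOJ' cursor=1
After op 3 (delete): buf='SGOJ' cursor=1
After op 4 (end): buf='SGOJ' cursor=4
After op 5 (left): buf='SGOJ' cursor=3
After op 6 (delete): buf='SGO' cursor=3
After op 7 (right): buf='SGO' cursor=3
After op 8 (end): buf='SGO' cursor=3

Answer: SGO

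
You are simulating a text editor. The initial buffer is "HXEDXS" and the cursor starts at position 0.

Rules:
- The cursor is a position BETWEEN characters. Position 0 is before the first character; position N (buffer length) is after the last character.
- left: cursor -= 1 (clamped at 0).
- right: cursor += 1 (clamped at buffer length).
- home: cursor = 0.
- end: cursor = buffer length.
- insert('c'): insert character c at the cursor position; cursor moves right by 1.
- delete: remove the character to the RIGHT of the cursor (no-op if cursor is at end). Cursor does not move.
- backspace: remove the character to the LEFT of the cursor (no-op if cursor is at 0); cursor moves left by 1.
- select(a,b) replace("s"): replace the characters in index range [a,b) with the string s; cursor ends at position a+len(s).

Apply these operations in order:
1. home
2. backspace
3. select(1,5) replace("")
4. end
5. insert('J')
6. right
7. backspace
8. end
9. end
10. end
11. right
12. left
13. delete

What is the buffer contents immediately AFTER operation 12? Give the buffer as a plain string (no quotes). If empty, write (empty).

After op 1 (home): buf='HXEDXS' cursor=0
After op 2 (backspace): buf='HXEDXS' cursor=0
After op 3 (select(1,5) replace("")): buf='HS' cursor=1
After op 4 (end): buf='HS' cursor=2
After op 5 (insert('J')): buf='HSJ' cursor=3
After op 6 (right): buf='HSJ' cursor=3
After op 7 (backspace): buf='HS' cursor=2
After op 8 (end): buf='HS' cursor=2
After op 9 (end): buf='HS' cursor=2
After op 10 (end): buf='HS' cursor=2
After op 11 (right): buf='HS' cursor=2
After op 12 (left): buf='HS' cursor=1

Answer: HS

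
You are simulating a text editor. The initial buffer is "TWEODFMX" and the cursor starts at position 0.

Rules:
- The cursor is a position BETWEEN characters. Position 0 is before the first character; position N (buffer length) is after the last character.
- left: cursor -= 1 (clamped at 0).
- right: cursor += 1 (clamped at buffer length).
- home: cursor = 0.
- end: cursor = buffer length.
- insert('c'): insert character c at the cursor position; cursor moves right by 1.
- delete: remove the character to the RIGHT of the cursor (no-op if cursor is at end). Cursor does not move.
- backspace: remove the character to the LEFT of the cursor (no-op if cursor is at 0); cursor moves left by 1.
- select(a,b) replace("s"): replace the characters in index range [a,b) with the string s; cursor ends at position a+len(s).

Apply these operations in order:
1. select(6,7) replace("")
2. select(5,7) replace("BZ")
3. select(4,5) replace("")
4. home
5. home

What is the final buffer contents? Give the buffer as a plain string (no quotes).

After op 1 (select(6,7) replace("")): buf='TWEODFX' cursor=6
After op 2 (select(5,7) replace("BZ")): buf='TWEODBZ' cursor=7
After op 3 (select(4,5) replace("")): buf='TWEOBZ' cursor=4
After op 4 (home): buf='TWEOBZ' cursor=0
After op 5 (home): buf='TWEOBZ' cursor=0

Answer: TWEOBZ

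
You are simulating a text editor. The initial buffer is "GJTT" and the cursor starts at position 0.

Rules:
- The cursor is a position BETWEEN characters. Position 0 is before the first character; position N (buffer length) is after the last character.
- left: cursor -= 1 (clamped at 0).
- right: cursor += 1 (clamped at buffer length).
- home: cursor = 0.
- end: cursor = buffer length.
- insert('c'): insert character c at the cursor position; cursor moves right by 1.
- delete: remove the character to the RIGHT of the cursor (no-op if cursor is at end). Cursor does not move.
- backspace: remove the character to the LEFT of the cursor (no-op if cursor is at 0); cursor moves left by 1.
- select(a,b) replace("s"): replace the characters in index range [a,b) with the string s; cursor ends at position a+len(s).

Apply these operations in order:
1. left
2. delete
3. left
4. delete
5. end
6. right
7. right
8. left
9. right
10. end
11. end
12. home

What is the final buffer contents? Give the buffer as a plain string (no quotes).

After op 1 (left): buf='GJTT' cursor=0
After op 2 (delete): buf='JTT' cursor=0
After op 3 (left): buf='JTT' cursor=0
After op 4 (delete): buf='TT' cursor=0
After op 5 (end): buf='TT' cursor=2
After op 6 (right): buf='TT' cursor=2
After op 7 (right): buf='TT' cursor=2
After op 8 (left): buf='TT' cursor=1
After op 9 (right): buf='TT' cursor=2
After op 10 (end): buf='TT' cursor=2
After op 11 (end): buf='TT' cursor=2
After op 12 (home): buf='TT' cursor=0

Answer: TT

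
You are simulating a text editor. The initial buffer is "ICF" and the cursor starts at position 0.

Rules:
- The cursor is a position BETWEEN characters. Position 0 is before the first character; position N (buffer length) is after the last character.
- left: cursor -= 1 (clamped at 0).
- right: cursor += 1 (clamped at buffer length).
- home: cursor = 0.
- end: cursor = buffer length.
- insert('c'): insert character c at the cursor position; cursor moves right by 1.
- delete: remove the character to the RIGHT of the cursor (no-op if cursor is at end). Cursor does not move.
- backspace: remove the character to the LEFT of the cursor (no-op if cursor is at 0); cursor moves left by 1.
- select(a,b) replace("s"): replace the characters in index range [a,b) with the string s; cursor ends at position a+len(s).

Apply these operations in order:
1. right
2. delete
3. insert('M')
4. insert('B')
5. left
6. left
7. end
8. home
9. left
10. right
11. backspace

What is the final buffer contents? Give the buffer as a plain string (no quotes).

Answer: MBF

Derivation:
After op 1 (right): buf='ICF' cursor=1
After op 2 (delete): buf='IF' cursor=1
After op 3 (insert('M')): buf='IMF' cursor=2
After op 4 (insert('B')): buf='IMBF' cursor=3
After op 5 (left): buf='IMBF' cursor=2
After op 6 (left): buf='IMBF' cursor=1
After op 7 (end): buf='IMBF' cursor=4
After op 8 (home): buf='IMBF' cursor=0
After op 9 (left): buf='IMBF' cursor=0
After op 10 (right): buf='IMBF' cursor=1
After op 11 (backspace): buf='MBF' cursor=0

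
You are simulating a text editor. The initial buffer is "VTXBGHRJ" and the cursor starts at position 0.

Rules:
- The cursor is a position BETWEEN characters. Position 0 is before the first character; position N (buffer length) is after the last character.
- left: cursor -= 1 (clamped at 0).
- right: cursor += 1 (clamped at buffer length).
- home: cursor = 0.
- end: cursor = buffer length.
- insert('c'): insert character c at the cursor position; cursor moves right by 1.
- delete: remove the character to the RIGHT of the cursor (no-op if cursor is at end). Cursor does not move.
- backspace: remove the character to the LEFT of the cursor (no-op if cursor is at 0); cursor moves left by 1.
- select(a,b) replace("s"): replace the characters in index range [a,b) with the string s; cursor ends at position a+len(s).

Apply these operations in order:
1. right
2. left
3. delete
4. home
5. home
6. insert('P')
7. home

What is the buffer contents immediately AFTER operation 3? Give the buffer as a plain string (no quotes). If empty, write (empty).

Answer: TXBGHRJ

Derivation:
After op 1 (right): buf='VTXBGHRJ' cursor=1
After op 2 (left): buf='VTXBGHRJ' cursor=0
After op 3 (delete): buf='TXBGHRJ' cursor=0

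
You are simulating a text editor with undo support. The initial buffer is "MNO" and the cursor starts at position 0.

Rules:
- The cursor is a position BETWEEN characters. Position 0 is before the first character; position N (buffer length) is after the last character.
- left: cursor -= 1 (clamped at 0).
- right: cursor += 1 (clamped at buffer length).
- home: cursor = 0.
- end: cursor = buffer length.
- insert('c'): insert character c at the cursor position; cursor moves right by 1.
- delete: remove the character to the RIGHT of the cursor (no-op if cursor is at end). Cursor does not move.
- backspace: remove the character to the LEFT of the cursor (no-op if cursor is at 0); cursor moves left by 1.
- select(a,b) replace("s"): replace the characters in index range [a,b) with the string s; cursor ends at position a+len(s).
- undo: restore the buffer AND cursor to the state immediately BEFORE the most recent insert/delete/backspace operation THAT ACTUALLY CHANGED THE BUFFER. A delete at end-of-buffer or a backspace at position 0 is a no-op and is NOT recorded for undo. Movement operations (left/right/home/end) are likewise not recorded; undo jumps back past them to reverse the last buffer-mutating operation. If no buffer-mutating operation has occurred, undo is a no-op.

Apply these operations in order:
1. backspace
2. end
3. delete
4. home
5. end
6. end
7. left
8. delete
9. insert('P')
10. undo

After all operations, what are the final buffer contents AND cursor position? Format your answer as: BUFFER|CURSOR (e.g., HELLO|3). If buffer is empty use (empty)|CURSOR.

After op 1 (backspace): buf='MNO' cursor=0
After op 2 (end): buf='MNO' cursor=3
After op 3 (delete): buf='MNO' cursor=3
After op 4 (home): buf='MNO' cursor=0
After op 5 (end): buf='MNO' cursor=3
After op 6 (end): buf='MNO' cursor=3
After op 7 (left): buf='MNO' cursor=2
After op 8 (delete): buf='MN' cursor=2
After op 9 (insert('P')): buf='MNP' cursor=3
After op 10 (undo): buf='MN' cursor=2

Answer: MN|2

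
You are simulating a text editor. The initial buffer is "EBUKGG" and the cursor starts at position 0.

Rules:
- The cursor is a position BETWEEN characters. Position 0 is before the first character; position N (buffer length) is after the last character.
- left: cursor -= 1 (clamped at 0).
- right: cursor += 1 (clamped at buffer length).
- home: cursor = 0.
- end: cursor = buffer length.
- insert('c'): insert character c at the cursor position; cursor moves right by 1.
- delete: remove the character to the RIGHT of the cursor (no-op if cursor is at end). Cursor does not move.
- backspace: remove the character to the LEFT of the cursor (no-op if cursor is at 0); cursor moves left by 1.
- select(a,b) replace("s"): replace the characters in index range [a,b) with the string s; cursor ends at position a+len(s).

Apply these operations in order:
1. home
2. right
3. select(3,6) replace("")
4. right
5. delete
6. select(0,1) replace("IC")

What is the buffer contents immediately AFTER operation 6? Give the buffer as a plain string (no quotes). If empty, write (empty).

After op 1 (home): buf='EBUKGG' cursor=0
After op 2 (right): buf='EBUKGG' cursor=1
After op 3 (select(3,6) replace("")): buf='EBU' cursor=3
After op 4 (right): buf='EBU' cursor=3
After op 5 (delete): buf='EBU' cursor=3
After op 6 (select(0,1) replace("IC")): buf='ICBU' cursor=2

Answer: ICBU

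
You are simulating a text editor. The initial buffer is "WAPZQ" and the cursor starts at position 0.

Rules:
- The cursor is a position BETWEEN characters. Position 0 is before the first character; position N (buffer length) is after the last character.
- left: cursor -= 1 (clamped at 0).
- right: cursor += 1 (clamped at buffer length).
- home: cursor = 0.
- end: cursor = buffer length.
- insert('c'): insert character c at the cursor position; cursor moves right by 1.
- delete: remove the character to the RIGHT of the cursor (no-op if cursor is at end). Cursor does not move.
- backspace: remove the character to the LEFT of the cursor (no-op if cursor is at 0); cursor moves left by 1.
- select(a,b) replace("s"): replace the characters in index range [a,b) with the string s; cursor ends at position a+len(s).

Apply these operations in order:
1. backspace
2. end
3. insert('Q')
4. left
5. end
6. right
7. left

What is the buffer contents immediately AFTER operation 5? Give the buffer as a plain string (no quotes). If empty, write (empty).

After op 1 (backspace): buf='WAPZQ' cursor=0
After op 2 (end): buf='WAPZQ' cursor=5
After op 3 (insert('Q')): buf='WAPZQQ' cursor=6
After op 4 (left): buf='WAPZQQ' cursor=5
After op 5 (end): buf='WAPZQQ' cursor=6

Answer: WAPZQQ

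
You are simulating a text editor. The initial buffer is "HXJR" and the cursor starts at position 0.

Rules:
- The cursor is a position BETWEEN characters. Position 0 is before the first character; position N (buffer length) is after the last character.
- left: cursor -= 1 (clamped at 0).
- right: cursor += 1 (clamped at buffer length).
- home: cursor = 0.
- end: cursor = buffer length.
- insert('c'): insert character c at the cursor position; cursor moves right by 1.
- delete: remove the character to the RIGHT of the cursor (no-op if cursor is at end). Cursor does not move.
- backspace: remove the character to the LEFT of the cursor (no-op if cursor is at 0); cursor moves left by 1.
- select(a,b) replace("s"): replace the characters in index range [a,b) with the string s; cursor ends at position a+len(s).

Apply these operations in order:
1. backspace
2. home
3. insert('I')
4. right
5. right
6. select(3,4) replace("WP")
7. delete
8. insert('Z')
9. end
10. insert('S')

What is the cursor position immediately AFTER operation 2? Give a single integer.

Answer: 0

Derivation:
After op 1 (backspace): buf='HXJR' cursor=0
After op 2 (home): buf='HXJR' cursor=0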